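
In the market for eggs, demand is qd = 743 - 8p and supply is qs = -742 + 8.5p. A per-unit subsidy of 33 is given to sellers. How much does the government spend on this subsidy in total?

Government cost = 5247

Pre-subsidy: 743 - 8p = -742 + 8.5p gives p* = 90, q* = 23.
With the subsidy, sellers receive ps = pb + 33 for each unit, where pb is the price buyers pay.
Supply in terms of pb becomes qs = -742 + 8.5(pb + 33) = -461.5 + 8.5pb. Setting this equal to demand: 743 - 8pb = -461.5 + 8.5pb, so pb = 73.
Sellers receive ps = 73 + 33 = 106; q' = 743 − 8·73 = 159.
Government outlay = subsidy × quantity = 33 × 159 = 5247.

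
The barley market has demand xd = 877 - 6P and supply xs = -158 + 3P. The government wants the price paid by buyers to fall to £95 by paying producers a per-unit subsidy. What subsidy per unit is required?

Required subsidy s = £60 per unit

At a buyer price of 95, quantity demanded is 877 − 6·95 = 307.
Sellers supply 307 only when they receive Ps with -158 + 3·Ps = 307, i.e. Ps = 155.
s = Ps − Pb = 155 − 95 = 60.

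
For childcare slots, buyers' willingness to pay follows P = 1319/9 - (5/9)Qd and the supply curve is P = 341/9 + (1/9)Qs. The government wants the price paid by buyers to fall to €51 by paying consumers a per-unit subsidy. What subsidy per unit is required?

Required subsidy s = €6 per unit

At a buyer price of 51, quantity demanded is 263.8 − 1.8·51 = 172.
Sellers supply 172 only when they receive Ps = 341/9 + (1/9)·172 = 57.
s = Ps − Pb = 57 − 51 = 6.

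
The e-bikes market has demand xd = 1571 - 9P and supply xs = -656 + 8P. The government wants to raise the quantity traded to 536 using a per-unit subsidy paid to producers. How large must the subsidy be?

Required subsidy s = 34 per unit

At x = 536, invert demand for the buyer price: Pb = (1571 − 536)/9 = 115; invert supply for the seller price: Ps = (536 − (-656))/8 = 149.
The subsidy must fill the gap: s = Ps − Pb = 149 − 115 = 34.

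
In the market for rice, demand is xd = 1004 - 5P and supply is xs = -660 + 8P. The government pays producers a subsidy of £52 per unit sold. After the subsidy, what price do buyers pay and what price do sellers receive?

Buyers pay £96; sellers receive £148

Pre-subsidy: 1004 - 5P = -660 + 8P gives P* = 128, x* = 364.
With the subsidy, sellers receive Ps = Pb + 52 for each unit, where Pb is the price buyers pay.
Supply in terms of Pb becomes xs = -660 + 8(Pb + 52) = -244 + 8Pb. Setting this equal to demand: 1004 - 5Pb = -244 + 8Pb, so Pb = 96.
Sellers receive Ps = 96 + 52 = 148; x' = 1004 − 5·96 = 524.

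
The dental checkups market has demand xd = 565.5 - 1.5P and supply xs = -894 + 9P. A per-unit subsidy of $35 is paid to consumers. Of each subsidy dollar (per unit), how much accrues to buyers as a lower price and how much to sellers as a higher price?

Pre-subsidy: 565.5 - 1.5P = -894 + 9P gives P* = 139, x* = 357.
With the rebate, buyers effectively pay Pb = Ps − 35, where Ps is the price sellers receive.
Demand in terms of Ps becomes xd = 565.5 − 1.5(Ps − 35) = 618 - 1.5Ps. Setting this equal to supply: 618 - 1.5Ps = -894 + 9Ps, so Ps = 144.
Buyers pay Pb = 144 − 35 = 109; x' = -894 + 9·144 = 402.
Buyers' price falls by P* − Pb = 139 − 109 = 30; sellers' price rises by Ps − P* = 144 − 139 = 5.

Buyers gain $30 per unit; sellers gain $5 per unit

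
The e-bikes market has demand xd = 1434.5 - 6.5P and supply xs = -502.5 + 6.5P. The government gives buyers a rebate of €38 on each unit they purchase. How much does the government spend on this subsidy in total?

Government cost = €22401

Pre-subsidy: 1434.5 - 6.5P = -502.5 + 6.5P gives P* = 149, x* = 466.
With the rebate, buyers effectively pay Pb = Ps − 38, where Ps is the price sellers receive.
Demand in terms of Ps becomes xd = 1434.5 − 6.5(Ps − 38) = 1681.5 - 6.5Ps. Setting this equal to supply: 1681.5 - 6.5Ps = -502.5 + 6.5Ps, so Ps = 168.
Buyers pay Pb = 168 − 38 = 130; x' = -502.5 + 6.5·168 = 589.5.
Government outlay = subsidy × quantity = 38 × 589.5 = 22401.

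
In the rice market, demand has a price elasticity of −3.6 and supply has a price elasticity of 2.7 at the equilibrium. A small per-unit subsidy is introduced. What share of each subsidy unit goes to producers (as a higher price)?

For a small subsidy around the equilibrium, the benefit split depends on the relative slopes, which at a point are proportional to the elasticities.
Buyer share = εs/(εs + |εd|) = 2.7/(2.7 + 3.6) = 3/7; seller share = |εd|/(εs + |εd|) = 4/7.
So producers capture 4/7 of the subsidy.

Producer share = 4/7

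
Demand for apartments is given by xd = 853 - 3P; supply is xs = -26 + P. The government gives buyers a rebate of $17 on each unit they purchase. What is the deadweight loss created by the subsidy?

Pre-subsidy: 853 - 3P = -26 + P gives P* = 219.75, x* = 193.75.
With the rebate, buyers effectively pay Pb = Ps − 17, where Ps is the price sellers receive.
Demand in terms of Ps becomes xd = 853 − 3(Ps − 17) = 904 - 3Ps. Setting this equal to supply: 904 - 3Ps = -26 + Ps, so Ps = 232.5.
Buyers pay Pb = 232.5 − 17 = 215.5; x' = -26 + 1·232.5 = 206.5.
The subsidy expands output by 206.5 − 193.75 = 12.75 past the efficient level; on those units the gap between marginal cost and willingness to pay runs from 0 up to 17.
DWL = ½ × 17 × 12.75 = 108.375.

Deadweight loss = $108.375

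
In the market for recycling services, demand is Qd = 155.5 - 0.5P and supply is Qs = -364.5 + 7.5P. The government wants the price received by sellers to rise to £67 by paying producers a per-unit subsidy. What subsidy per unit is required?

At a seller price of 67, quantity supplied is -364.5 + 7.5·67 = 138.
Buyers absorb 138 only when they pay Pb with 155.5 − 0.5·Pb = 138, i.e. Pb = 35.
s = Ps − Pb = 67 − 35 = 32.

Required subsidy s = £32 per unit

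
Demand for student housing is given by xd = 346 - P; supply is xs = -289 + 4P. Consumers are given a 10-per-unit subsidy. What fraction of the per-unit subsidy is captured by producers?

Pre-subsidy: 346 - P = -289 + 4P gives P* = 127, x* = 219.
With the rebate, buyers effectively pay Pb = Ps − 10, where Ps is the price sellers receive.
Demand in terms of Ps becomes xd = 346 − 1(Ps − 10) = 356 - Ps. Setting this equal to supply: 356 - Ps = -289 + 4Ps, so Ps = 129.
Buyers pay Pb = 129 − 10 = 119; x' = -289 + 4·129 = 227.
Buyers' price falls by P* − Pb = 127 − 119 = 8; sellers' price rises by Ps − P* = 129 − 127 = 2.
So producers capture 2/10 = 0.2 of each unit of subsidy.

Producer share = 0.2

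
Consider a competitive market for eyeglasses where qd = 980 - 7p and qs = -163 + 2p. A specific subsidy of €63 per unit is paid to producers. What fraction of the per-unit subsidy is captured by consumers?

Consumer share = 2/9

Pre-subsidy: 980 - 7p = -163 + 2p gives p* = 127, q* = 91.
With the subsidy, sellers receive ps = pb + 63 for each unit, where pb is the price buyers pay.
Supply in terms of pb becomes qs = -163 + 2(pb + 63) = -37 + 2pb. Setting this equal to demand: 980 - 7pb = -37 + 2pb, so pb = 113.
Sellers receive ps = 113 + 63 = 176; q' = 980 − 7·113 = 189.
Buyers' price falls by p* − pb = 127 − 113 = 14; sellers' price rises by ps − p* = 176 − 127 = 49.
So consumers capture 14/63 = 2/9 of each unit of subsidy.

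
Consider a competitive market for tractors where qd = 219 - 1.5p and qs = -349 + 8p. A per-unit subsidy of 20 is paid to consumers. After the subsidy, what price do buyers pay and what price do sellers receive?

Pre-subsidy: 219 - 1.5p = -349 + 8p gives p* = 1136/19, q* = 2457/19.
With the rebate, buyers effectively pay pb = ps − 20, where ps is the price sellers receive.
Demand in terms of ps becomes qd = 219 − 1.5(ps − 20) = 249 - 1.5ps. Setting this equal to supply: 249 - 1.5ps = -349 + 8ps, so ps = 1196/19.
Buyers pay pb = 1196/19 − 20 = 816/19; q' = -349 + 8·(1196/19) = 2937/19.

Buyers pay 816/19; sellers receive 1196/19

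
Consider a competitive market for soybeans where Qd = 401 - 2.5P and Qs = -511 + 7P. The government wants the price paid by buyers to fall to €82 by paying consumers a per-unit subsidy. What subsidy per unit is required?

At a buyer price of 82, quantity demanded is 401 − 2.5·82 = 196.
Sellers supply 196 only when they receive Ps with -511 + 7·Ps = 196, i.e. Ps = 101.
s = Ps − Pb = 101 − 82 = 19.

Required subsidy s = €19 per unit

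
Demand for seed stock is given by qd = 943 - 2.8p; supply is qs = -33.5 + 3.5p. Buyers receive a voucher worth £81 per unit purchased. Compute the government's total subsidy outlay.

Government cost = £51435

Pre-subsidy: 943 - 2.8p = -33.5 + 3.5p gives p* = 155, q* = 509.
With the rebate, buyers effectively pay pb = ps − 81, where ps is the price sellers receive.
Demand in terms of ps becomes qd = 943 − 2.8(ps − 81) = 1169.8 - 2.8ps. Setting this equal to supply: 1169.8 - 2.8ps = -33.5 + 3.5ps, so ps = 191.
Buyers pay pb = 191 − 81 = 110; q' = -33.5 + 3.5·191 = 635.
Government outlay = subsidy × quantity = 81 × 635 = 51435.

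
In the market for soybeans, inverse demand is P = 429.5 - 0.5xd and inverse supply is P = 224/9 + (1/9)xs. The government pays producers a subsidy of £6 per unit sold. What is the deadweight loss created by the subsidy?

Pre-subsidy: 429.5 - 0.5x = 224/9 + (1/9)x gives x* = 7283/11 and P* = 1083/11.
With the subsidy, sellers receive Ps = Pb + 6 for each unit, where Pb is the price buyers pay.
On the curves, Pb = 429.5 - 0.5x and Ps = 224/9 + (1/9)x; the wedge Ps − Pb = 6 gives 224/9 + (1/9)x − (429.5 - 0.5x) = 6, so x' = 7391/11.
Then Pb = 429.5 − 0.5·(7391/11) = 1029/11 and Ps = 224/9 + (1/9)·(7391/11) = 1095/11.
The subsidy expands output by 7391/11 − 7283/11 = 108/11 past the efficient level; on those units the gap between marginal cost and willingness to pay runs from 0 up to 6.
DWL = ½ × 6 × 108/11 = 324/11.

Deadweight loss = 324/11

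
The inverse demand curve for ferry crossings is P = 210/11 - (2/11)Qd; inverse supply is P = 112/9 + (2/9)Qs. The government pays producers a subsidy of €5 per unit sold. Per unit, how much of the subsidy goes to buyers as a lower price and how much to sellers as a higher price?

Pre-subsidy: 210/11 - (2/11)Q = 112/9 + (2/9)Q gives Q* = 16.45 and P* = 16.1.
With the subsidy, sellers receive Ps = Pb + 5 for each unit, where Pb is the price buyers pay.
On the curves, Pb = 210/11 - (2/11)Q and Ps = 112/9 + (2/9)Q; the wedge Ps − Pb = 5 gives 112/9 + (2/9)Q − (210/11 - (2/11)Q) = 5, so Q' = 28.825.
Then Pb = 210/11 − (2/11)·28.825 = 13.85 and Ps = 112/9 + (2/9)·28.825 = 18.85.
Buyers' price falls by P* − Pb = 16.1 − 13.85 = 2.25; sellers' price rises by Ps − P* = 18.85 − 16.1 = 2.75.

Buyers gain €2.25 per unit; sellers gain €2.75 per unit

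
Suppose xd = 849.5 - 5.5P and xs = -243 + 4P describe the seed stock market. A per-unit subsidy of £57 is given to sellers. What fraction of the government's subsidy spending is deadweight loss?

DWL / government spending = 66/349

Pre-subsidy: 849.5 - 5.5P = -243 + 4P gives P* = 115, x* = 217.
With the subsidy, sellers receive Ps = Pb + 57 for each unit, where Pb is the price buyers pay.
Supply in terms of Pb becomes xs = -243 + 4(Pb + 57) = -15 + 4Pb. Setting this equal to demand: 849.5 - 5.5Pb = -15 + 4Pb, so Pb = 91.
Sellers receive Ps = 91 + 57 = 148; x' = 849.5 − 5.5·91 = 349.
ΔCS = ½(217 + 349)(115 − 91) = 6792; ΔPS = ½(217 + 349)(148 − 115) = 9339.
Government spending = 57 × 349 = 19893.
DWL = ½ × 57 × (349 − 217) = 3762; fraction = 3762 / 19893 = 66/349.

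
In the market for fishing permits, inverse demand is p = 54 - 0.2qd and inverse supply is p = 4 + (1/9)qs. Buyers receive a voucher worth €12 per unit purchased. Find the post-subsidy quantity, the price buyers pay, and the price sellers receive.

q' = 1395/7; buyers pay 99/7; sellers receive 183/7

Pre-subsidy: 54 - 0.2q = 4 + (1/9)q gives q* = 1125/7 and p* = 153/7.
With the rebate, buyers effectively pay pb = ps − 12, where ps is the price sellers receive.
On the curves, pb = 54 - 0.2q and ps = 4 + (1/9)q; the wedge ps − pb = 12 gives 4 + (1/9)q − (54 - 0.2q) = 12, so q' = 1395/7.
Then pb = 54 − 0.2·(1395/7) = 99/7 and ps = 4 + (1/9)·(1395/7) = 183/7.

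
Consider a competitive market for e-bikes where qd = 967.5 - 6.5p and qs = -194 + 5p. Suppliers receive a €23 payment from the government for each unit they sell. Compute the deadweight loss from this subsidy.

Pre-subsidy: 967.5 - 6.5p = -194 + 5p gives p* = 101, q* = 311.
With the subsidy, sellers receive ps = pb + 23 for each unit, where pb is the price buyers pay.
Supply in terms of pb becomes qs = -194 + 5(pb + 23) = -79 + 5pb. Setting this equal to demand: 967.5 - 6.5pb = -79 + 5pb, so pb = 91.
Sellers receive ps = 91 + 23 = 114; q' = 967.5 − 6.5·91 = 376.
The subsidy expands output by 376 − 311 = 65 past the efficient level; on those units the gap between marginal cost and willingness to pay runs from 0 up to 23.
DWL = ½ × 23 × 65 = 747.5.

Deadweight loss = €747.5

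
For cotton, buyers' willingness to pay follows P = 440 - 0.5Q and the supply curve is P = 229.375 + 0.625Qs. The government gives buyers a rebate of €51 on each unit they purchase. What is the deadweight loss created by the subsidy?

Deadweight loss = €1156

Pre-subsidy: 440 - 0.5Q = 229.375 + 0.625Q gives Q* = 1685/9 and P* = 6235/18.
With the rebate, buyers effectively pay Pb = Ps − 51, where Ps is the price sellers receive.
On the curves, Pb = 440 - 0.5Q and Ps = 229.375 + 0.625Q; the wedge Ps − Pb = 51 gives 229.375 + 0.625Q − (440 - 0.5Q) = 51, so Q' = 2093/9.
Then Pb = 440 − 0.5·(2093/9) = 5827/18 and Ps = 229.375 + 0.625·(2093/9) = 6745/18.
The subsidy expands output by 2093/9 − 1685/9 = 136/3 past the efficient level; on those units the gap between marginal cost and willingness to pay runs from 0 up to 51.
DWL = ½ × 51 × 136/3 = 1156.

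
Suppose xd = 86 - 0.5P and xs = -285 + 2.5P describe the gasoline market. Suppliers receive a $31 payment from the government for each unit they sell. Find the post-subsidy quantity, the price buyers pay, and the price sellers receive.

x' = 445/12; buyers pay 587/6; sellers receive 773/6

Pre-subsidy: 86 - 0.5P = -285 + 2.5P gives P* = 371/3, x* = 145/6.
With the subsidy, sellers receive Ps = Pb + 31 for each unit, where Pb is the price buyers pay.
Supply in terms of Pb becomes xs = -285 + 2.5(Pb + 31) = -207.5 + 2.5Pb. Setting this equal to demand: 86 - 0.5Pb = -207.5 + 2.5Pb, so Pb = 587/6.
Sellers receive Ps = 587/6 + 31 = 773/6; x' = 86 − 0.5·(587/6) = 445/12.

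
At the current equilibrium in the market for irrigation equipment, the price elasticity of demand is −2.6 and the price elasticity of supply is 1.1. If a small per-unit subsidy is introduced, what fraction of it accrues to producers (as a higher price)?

For a small subsidy around the equilibrium, the benefit split depends on the relative slopes, which at a point are proportional to the elasticities.
Buyer share = εs/(εs + |εd|) = 1.1/(1.1 + 2.6) = 11/37; seller share = |εd|/(εs + |εd|) = 26/37.
So producers capture 26/37 of the subsidy.

Producer share = 26/37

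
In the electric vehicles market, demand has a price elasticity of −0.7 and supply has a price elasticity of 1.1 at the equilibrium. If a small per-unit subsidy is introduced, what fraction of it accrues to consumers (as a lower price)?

Consumer share = 11/18

For a small subsidy around the equilibrium, the benefit split depends on the relative slopes, which at a point are proportional to the elasticities.
Buyer share = εs/(εs + |εd|) = 1.1/(1.1 + 0.7) = 11/18; seller share = |εd|/(εs + |εd|) = 7/18.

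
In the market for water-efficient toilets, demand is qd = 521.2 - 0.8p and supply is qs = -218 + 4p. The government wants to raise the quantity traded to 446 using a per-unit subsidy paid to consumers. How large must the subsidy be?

Required subsidy s = 72 per unit

At q = 446, invert demand for the buyer price: pb = (521.2 − 446)/0.8 = 94; invert supply for the seller price: ps = (446 − (-218))/4 = 166.
The subsidy must fill the gap: s = ps − pb = 166 − 94 = 72.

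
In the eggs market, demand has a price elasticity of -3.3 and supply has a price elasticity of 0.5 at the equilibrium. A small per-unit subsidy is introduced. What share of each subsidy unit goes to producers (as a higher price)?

Producer share = 33/38

For a small subsidy around the equilibrium, the benefit split depends on the relative slopes, which at a point are proportional to the elasticities.
Buyer share = εs/(εs + |εd|) = 0.5/(0.5 + 3.3) = 5/38; seller share = |εd|/(εs + |εd|) = 33/38.
So producers capture 33/38 of the subsidy.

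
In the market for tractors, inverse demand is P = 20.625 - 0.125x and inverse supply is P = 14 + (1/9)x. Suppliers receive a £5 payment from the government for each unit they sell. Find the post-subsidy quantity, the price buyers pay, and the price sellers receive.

Pre-subsidy: 20.625 - 0.125x = 14 + (1/9)x gives x* = 477/17 and P* = 291/17.
With the subsidy, sellers receive Ps = Pb + 5 for each unit, where Pb is the price buyers pay.
On the curves, Pb = 20.625 - 0.125x and Ps = 14 + (1/9)x; the wedge Ps − Pb = 5 gives 14 + (1/9)x − (20.625 - 0.125x) = 5, so x' = 837/17.
Then Pb = 20.625 − 0.125·(837/17) = 246/17 and Ps = 14 + (1/9)·(837/17) = 331/17.

x' = 837/17; buyers pay 246/17; sellers receive 331/17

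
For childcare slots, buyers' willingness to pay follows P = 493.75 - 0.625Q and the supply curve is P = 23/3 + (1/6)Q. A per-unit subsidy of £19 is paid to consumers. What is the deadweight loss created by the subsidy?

Deadweight loss = £228

Pre-subsidy: 493.75 - 0.625Q = 23/3 + (1/6)Q gives Q* = 614 and P* = 110.
With the rebate, buyers effectively pay Pb = Ps − 19, where Ps is the price sellers receive.
On the curves, Pb = 493.75 - 0.625Q and Ps = 23/3 + (1/6)Q; the wedge Ps − Pb = 19 gives 23/3 + (1/6)Q − (493.75 - 0.625Q) = 19, so Q' = 638.
Then Pb = 493.75 − 0.625·638 = 95 and Ps = 23/3 + (1/6)·638 = 114.
The subsidy expands output by 638 − 614 = 24 past the efficient level; on those units the gap between marginal cost and willingness to pay runs from 0 up to 19.
DWL = ½ × 19 × 24 = 228.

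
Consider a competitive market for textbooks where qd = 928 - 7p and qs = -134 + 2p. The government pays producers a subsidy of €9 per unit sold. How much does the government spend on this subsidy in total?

Pre-subsidy: 928 - 7p = -134 + 2p gives p* = 118, q* = 102.
With the subsidy, sellers receive ps = pb + 9 for each unit, where pb is the price buyers pay.
Supply in terms of pb becomes qs = -134 + 2(pb + 9) = -116 + 2pb. Setting this equal to demand: 928 - 7pb = -116 + 2pb, so pb = 116.
Sellers receive ps = 116 + 9 = 125; q' = 928 − 7·116 = 116.
Government outlay = subsidy × quantity = 9 × 116 = 1044.

Government cost = €1044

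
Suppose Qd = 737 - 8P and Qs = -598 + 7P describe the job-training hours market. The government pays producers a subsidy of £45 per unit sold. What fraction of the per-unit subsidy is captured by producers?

Producer share = 8/15

Pre-subsidy: 737 - 8P = -598 + 7P gives P* = 89, Q* = 25.
With the subsidy, sellers receive Ps = Pb + 45 for each unit, where Pb is the price buyers pay.
Supply in terms of Pb becomes Qs = -598 + 7(Pb + 45) = -283 + 7Pb. Setting this equal to demand: 737 - 8Pb = -283 + 7Pb, so Pb = 68.
Sellers receive Ps = 68 + 45 = 113; Q' = 737 − 8·68 = 193.
Buyers' price falls by P* − Pb = 89 − 68 = 21; sellers' price rises by Ps − P* = 113 − 89 = 24.
So producers capture 24/45 = 8/15 of each unit of subsidy.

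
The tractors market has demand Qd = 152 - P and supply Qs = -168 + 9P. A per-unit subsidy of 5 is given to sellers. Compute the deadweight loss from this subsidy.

Pre-subsidy: 152 - P = -168 + 9P gives P* = 32, Q* = 120.
With the subsidy, sellers receive Ps = Pb + 5 for each unit, where Pb is the price buyers pay.
Supply in terms of Pb becomes Qs = -168 + 9(Pb + 5) = -123 + 9Pb. Setting this equal to demand: 152 - Pb = -123 + 9Pb, so Pb = 27.5.
Sellers receive Ps = 27.5 + 5 = 32.5; Q' = 152 − 1·27.5 = 124.5.
The subsidy expands output by 124.5 − 120 = 4.5 past the efficient level; on those units the gap between marginal cost and willingness to pay runs from 0 up to 5.
DWL = ½ × 5 × 4.5 = 11.25.

Deadweight loss = 11.25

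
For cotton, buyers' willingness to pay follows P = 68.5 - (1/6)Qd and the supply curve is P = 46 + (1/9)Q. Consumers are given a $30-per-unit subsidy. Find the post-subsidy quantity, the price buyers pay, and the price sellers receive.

Pre-subsidy: 68.5 - (1/6)Q = 46 + (1/9)Q gives Q* = 81 and P* = 55.
With the rebate, buyers effectively pay Pb = Ps − 30, where Ps is the price sellers receive.
On the curves, Pb = 68.5 - (1/6)Q and Ps = 46 + (1/9)Q; the wedge Ps − Pb = 30 gives 46 + (1/9)Q − (68.5 - (1/6)Q) = 30, so Q' = 189.
Then Pb = 68.5 − (1/6)·189 = 37 and Ps = 46 + (1/9)·189 = 67.

Q' = 189; buyers pay $37; sellers receive $67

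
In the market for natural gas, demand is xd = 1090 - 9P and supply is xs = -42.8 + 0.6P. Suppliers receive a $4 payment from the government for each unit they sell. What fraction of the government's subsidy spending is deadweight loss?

DWL / government spending = 9/242

Pre-subsidy: 1090 - 9P = -42.8 + 0.6P gives P* = 118, x* = 28.
With the subsidy, sellers receive Ps = Pb + 4 for each unit, where Pb is the price buyers pay.
Supply in terms of Pb becomes xs = -42.8 + 0.6(Pb + 4) = -40.4 + 0.6Pb. Setting this equal to demand: 1090 - 9Pb = -40.4 + 0.6Pb, so Pb = 117.75.
Sellers receive Ps = 117.75 + 4 = 121.75; x' = 1090 − 9·117.75 = 30.25.
ΔCS = ½(28 + 30.25)(118 − 117.75) = 7.28125; ΔPS = ½(28 + 30.25)(121.75 − 118) = 109.21875.
Government spending = 4 × 30.25 = 121.
DWL = ½ × 4 × (30.25 − 28) = 4.5; fraction = 4.5 / 121 = 9/242.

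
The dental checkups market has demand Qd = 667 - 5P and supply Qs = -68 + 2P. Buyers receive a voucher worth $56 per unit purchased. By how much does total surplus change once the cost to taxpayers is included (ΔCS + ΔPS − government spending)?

Pre-subsidy: 667 - 5P = -68 + 2P gives P* = 105, Q* = 142.
With the rebate, buyers effectively pay Pb = Ps − 56, where Ps is the price sellers receive.
Demand in terms of Ps becomes Qd = 667 − 5(Ps − 56) = 947 - 5Ps. Setting this equal to supply: 947 - 5Ps = -68 + 2Ps, so Ps = 145.
Buyers pay Pb = 145 − 56 = 89; Q' = -68 + 2·145 = 222.
ΔCS = ½(142 + 222)(105 − 89) = 2912; ΔPS = ½(142 + 222)(145 − 105) = 7280.
Government spending = 56 × 222 = 12432.
Net change = 2912 + 7280 − 12432 = -2240. The loss equals the DWL triangle ½·56·80.

Net change in total surplus = -$2240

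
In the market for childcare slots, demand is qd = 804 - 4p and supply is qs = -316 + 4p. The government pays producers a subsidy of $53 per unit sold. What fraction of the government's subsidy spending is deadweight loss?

DWL / government spending = 53/350

Pre-subsidy: 804 - 4p = -316 + 4p gives p* = 140, q* = 244.
With the subsidy, sellers receive ps = pb + 53 for each unit, where pb is the price buyers pay.
Supply in terms of pb becomes qs = -316 + 4(pb + 53) = -104 + 4pb. Setting this equal to demand: 804 - 4pb = -104 + 4pb, so pb = 113.5.
Sellers receive ps = 113.5 + 53 = 166.5; q' = 804 − 4·113.5 = 350.
ΔCS = ½(244 + 350)(140 − 113.5) = 7870.5; ΔPS = ½(244 + 350)(166.5 − 140) = 7870.5.
Government spending = 53 × 350 = 18550.
DWL = ½ × 53 × (350 − 244) = 2809; fraction = 2809 / 18550 = 53/350.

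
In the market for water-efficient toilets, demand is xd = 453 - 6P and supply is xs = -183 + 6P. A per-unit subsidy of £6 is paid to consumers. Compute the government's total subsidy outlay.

Pre-subsidy: 453 - 6P = -183 + 6P gives P* = 53, x* = 135.
With the rebate, buyers effectively pay Pb = Ps − 6, where Ps is the price sellers receive.
Demand in terms of Ps becomes xd = 453 − 6(Ps − 6) = 489 - 6Ps. Setting this equal to supply: 489 - 6Ps = -183 + 6Ps, so Ps = 56.
Buyers pay Pb = 56 − 6 = 50; x' = -183 + 6·56 = 153.
Government outlay = subsidy × quantity = 6 × 153 = 918.

Government cost = £918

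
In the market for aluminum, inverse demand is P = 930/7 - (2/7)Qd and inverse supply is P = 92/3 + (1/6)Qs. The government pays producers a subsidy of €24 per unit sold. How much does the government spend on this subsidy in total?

Government cost = 127200/19

Pre-subsidy: 930/7 - (2/7)Q = 92/3 + (1/6)Q gives Q* = 4292/19 and P* = 1298/19.
With the subsidy, sellers receive Ps = Pb + 24 for each unit, where Pb is the price buyers pay.
On the curves, Pb = 930/7 - (2/7)Q and Ps = 92/3 + (1/6)Q; the wedge Ps − Pb = 24 gives 92/3 + (1/6)Q − (930/7 - (2/7)Q) = 24, so Q' = 5300/19.
Then Pb = 930/7 − (2/7)·(5300/19) = 1010/19 and Ps = 92/3 + (1/6)·(5300/19) = 1466/19.
Government outlay = subsidy × quantity = 24 × 5300/19 = 127200/19.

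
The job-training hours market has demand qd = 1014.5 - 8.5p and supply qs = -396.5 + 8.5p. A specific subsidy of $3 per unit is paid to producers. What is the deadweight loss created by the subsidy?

Deadweight loss = $19.125

Pre-subsidy: 1014.5 - 8.5p = -396.5 + 8.5p gives p* = 83, q* = 309.
With the subsidy, sellers receive ps = pb + 3 for each unit, where pb is the price buyers pay.
Supply in terms of pb becomes qs = -396.5 + 8.5(pb + 3) = -371 + 8.5pb. Setting this equal to demand: 1014.5 - 8.5pb = -371 + 8.5pb, so pb = 81.5.
Sellers receive ps = 81.5 + 3 = 84.5; q' = 1014.5 − 8.5·81.5 = 321.75.
The subsidy expands output by 321.75 − 309 = 12.75 past the efficient level; on those units the gap between marginal cost and willingness to pay runs from 0 up to 3.
DWL = ½ × 3 × 12.75 = 19.125.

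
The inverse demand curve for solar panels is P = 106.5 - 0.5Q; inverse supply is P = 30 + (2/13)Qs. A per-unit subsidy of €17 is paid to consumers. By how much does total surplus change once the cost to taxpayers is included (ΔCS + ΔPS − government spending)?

Pre-subsidy: 106.5 - 0.5Q = 30 + (2/13)Q gives Q* = 117 and P* = 48.
With the rebate, buyers effectively pay Pb = Ps − 17, where Ps is the price sellers receive.
On the curves, Pb = 106.5 - 0.5Q and Ps = 30 + (2/13)Q; the wedge Ps − Pb = 17 gives 30 + (2/13)Q − (106.5 - 0.5Q) = 17, so Q' = 143.
Then Pb = 106.5 − 0.5·143 = 35 and Ps = 30 + (2/13)·143 = 52.
ΔCS = ½(117 + 143)(48 − 35) = 1690; ΔPS = ½(117 + 143)(52 − 48) = 520.
Government spending = 17 × 143 = 2431.
Net change = 1690 + 520 − 2431 = -221. The loss equals the DWL triangle ½·17·26.

Net change in total surplus = -€221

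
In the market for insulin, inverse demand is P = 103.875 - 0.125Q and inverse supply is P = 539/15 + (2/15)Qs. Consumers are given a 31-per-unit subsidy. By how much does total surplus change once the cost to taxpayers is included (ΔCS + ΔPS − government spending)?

Pre-subsidy: 103.875 - 0.125Q = 539/15 + (2/15)Q gives Q* = 263 and P* = 71.
With the rebate, buyers effectively pay Pb = Ps − 31, where Ps is the price sellers receive.
On the curves, Pb = 103.875 - 0.125Q and Ps = 539/15 + (2/15)Q; the wedge Ps − Pb = 31 gives 539/15 + (2/15)Q − (103.875 - 0.125Q) = 31, so Q' = 383.
Then Pb = 103.875 − 0.125·383 = 56 and Ps = 539/15 + (2/15)·383 = 87.
ΔCS = ½(263 + 383)(71 − 56) = 4845; ΔPS = ½(263 + 383)(87 − 71) = 5168.
Government spending = 31 × 383 = 11873.
Net change = 4845 + 5168 − 11873 = -1860. The loss equals the DWL triangle ½·31·120.

Net change in total surplus = -1860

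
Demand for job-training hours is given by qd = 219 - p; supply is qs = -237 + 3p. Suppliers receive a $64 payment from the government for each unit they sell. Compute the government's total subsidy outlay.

Government cost = $9792

Pre-subsidy: 219 - p = -237 + 3p gives p* = 114, q* = 105.
With the subsidy, sellers receive ps = pb + 64 for each unit, where pb is the price buyers pay.
Supply in terms of pb becomes qs = -237 + 3(pb + 64) = -45 + 3pb. Setting this equal to demand: 219 - pb = -45 + 3pb, so pb = 66.
Sellers receive ps = 66 + 64 = 130; q' = 219 − 1·66 = 153.
Government outlay = subsidy × quantity = 64 × 153 = 9792.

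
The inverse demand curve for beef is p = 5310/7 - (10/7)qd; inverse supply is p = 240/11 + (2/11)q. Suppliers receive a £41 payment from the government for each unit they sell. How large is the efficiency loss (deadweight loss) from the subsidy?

Pre-subsidy: 5310/7 - (10/7)q = 240/11 + (2/11)q gives q* = 457.5 and p* = 105.
With the subsidy, sellers receive ps = pb + 41 for each unit, where pb is the price buyers pay.
On the curves, pb = 5310/7 - (10/7)q and ps = 240/11 + (2/11)q; the wedge ps − pb = 41 gives 240/11 + (2/11)q − (5310/7 - (10/7)q) = 41, so q' = 59887/124.
Then pb = 5310/7 − (10/7)·(59887/124) = 4255/62 and ps = 240/11 + (2/11)·(59887/124) = 6797/62.
The subsidy expands output by 59887/124 − 457.5 = 3157/124 past the efficient level; on those units the gap between marginal cost and willingness to pay runs from 0 up to 41.
DWL = ½ × 41 × 3157/124 = 129437/248.

Deadweight loss = 129437/248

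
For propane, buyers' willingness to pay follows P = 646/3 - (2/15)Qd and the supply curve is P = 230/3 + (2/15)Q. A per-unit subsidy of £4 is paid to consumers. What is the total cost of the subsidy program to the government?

Government cost = £2140

Pre-subsidy: 646/3 - (2/15)Q = 230/3 + (2/15)Q gives Q* = 520 and P* = 146.
With the rebate, buyers effectively pay Pb = Ps − 4, where Ps is the price sellers receive.
On the curves, Pb = 646/3 - (2/15)Q and Ps = 230/3 + (2/15)Q; the wedge Ps − Pb = 4 gives 230/3 + (2/15)Q − (646/3 - (2/15)Q) = 4, so Q' = 535.
Then Pb = 646/3 − (2/15)·535 = 144 and Ps = 230/3 + (2/15)·535 = 148.
Government outlay = subsidy × quantity = 4 × 535 = 2140.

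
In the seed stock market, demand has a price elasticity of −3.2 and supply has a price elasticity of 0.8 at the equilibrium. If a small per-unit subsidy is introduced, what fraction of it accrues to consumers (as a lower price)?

Consumer share = 0.2

For a small subsidy around the equilibrium, the benefit split depends on the relative slopes, which at a point are proportional to the elasticities.
Buyer share = εs/(εs + |εd|) = 0.8/(0.8 + 3.2) = 0.2; seller share = |εd|/(εs + |εd|) = 0.8.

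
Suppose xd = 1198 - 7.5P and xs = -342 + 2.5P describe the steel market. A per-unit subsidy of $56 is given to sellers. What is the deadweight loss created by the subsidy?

Deadweight loss = $2940

Pre-subsidy: 1198 - 7.5P = -342 + 2.5P gives P* = 154, x* = 43.
With the subsidy, sellers receive Ps = Pb + 56 for each unit, where Pb is the price buyers pay.
Supply in terms of Pb becomes xs = -342 + 2.5(Pb + 56) = -202 + 2.5Pb. Setting this equal to demand: 1198 - 7.5Pb = -202 + 2.5Pb, so Pb = 140.
Sellers receive Ps = 140 + 56 = 196; x' = 1198 − 7.5·140 = 148.
The subsidy expands output by 148 − 43 = 105 past the efficient level; on those units the gap between marginal cost and willingness to pay runs from 0 up to 56.
DWL = ½ × 56 × 105 = 2940.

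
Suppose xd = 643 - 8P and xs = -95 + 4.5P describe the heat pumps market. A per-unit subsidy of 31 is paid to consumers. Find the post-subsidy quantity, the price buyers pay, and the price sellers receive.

x' = 259.96; buyers pay 47.88; sellers receive 78.88

Pre-subsidy: 643 - 8P = -95 + 4.5P gives P* = 59.04, x* = 170.68.
With the rebate, buyers effectively pay Pb = Ps − 31, where Ps is the price sellers receive.
Demand in terms of Ps becomes xd = 643 − 8(Ps − 31) = 891 - 8Ps. Setting this equal to supply: 891 - 8Ps = -95 + 4.5Ps, so Ps = 78.88.
Buyers pay Pb = 78.88 − 31 = 47.88; x' = -95 + 4.5·78.88 = 259.96.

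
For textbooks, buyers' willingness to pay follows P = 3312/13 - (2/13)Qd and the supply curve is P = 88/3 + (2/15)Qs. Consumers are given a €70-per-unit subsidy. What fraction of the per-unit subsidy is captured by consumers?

Consumer share = 15/28

Pre-subsidy: 3312/13 - (2/13)Q = 88/3 + (2/15)Q gives Q* = 785 and P* = 134.
With the rebate, buyers effectively pay Pb = Ps − 70, where Ps is the price sellers receive.
On the curves, Pb = 3312/13 - (2/13)Q and Ps = 88/3 + (2/15)Q; the wedge Ps − Pb = 70 gives 88/3 + (2/15)Q − (3312/13 - (2/13)Q) = 70, so Q' = 1028.75.
Then Pb = 3312/13 − (2/13)·1028.75 = 96.5 and Ps = 88/3 + (2/15)·1028.75 = 166.5.
Buyers' price falls by P* − Pb = 134 − 96.5 = 37.5; sellers' price rises by Ps − P* = 166.5 − 134 = 32.5.
So consumers capture 37.5/70 = 15/28 of each unit of subsidy.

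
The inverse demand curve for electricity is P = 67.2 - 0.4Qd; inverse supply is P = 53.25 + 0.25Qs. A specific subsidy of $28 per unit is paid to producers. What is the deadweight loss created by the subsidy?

Pre-subsidy: 67.2 - 0.4Q = 53.25 + 0.25Q gives Q* = 279/13 and P* = 762/13.
With the subsidy, sellers receive Ps = Pb + 28 for each unit, where Pb is the price buyers pay.
On the curves, Pb = 67.2 - 0.4Q and Ps = 53.25 + 0.25Q; the wedge Ps − Pb = 28 gives 53.25 + 0.25Q − (67.2 - 0.4Q) = 28, so Q' = 839/13.
Then Pb = 67.2 − 0.4·(839/13) = 538/13 and Ps = 53.25 + 0.25·(839/13) = 902/13.
The subsidy expands output by 839/13 − 279/13 = 560/13 past the efficient level; on those units the gap between marginal cost and willingness to pay runs from 0 up to 28.
DWL = ½ × 28 × 560/13 = 7840/13.

Deadweight loss = 7840/13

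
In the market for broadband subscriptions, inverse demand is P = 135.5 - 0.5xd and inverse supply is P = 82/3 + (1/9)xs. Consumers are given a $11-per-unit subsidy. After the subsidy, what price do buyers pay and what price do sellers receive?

Pre-subsidy: 135.5 - 0.5x = 82/3 + (1/9)x gives x* = 177 and P* = 47.
With the rebate, buyers effectively pay Pb = Ps − 11, where Ps is the price sellers receive.
On the curves, Pb = 135.5 - 0.5x and Ps = 82/3 + (1/9)x; the wedge Ps − Pb = 11 gives 82/3 + (1/9)x − (135.5 - 0.5x) = 11, so x' = 195.
Then Pb = 135.5 − 0.5·195 = 38 and Ps = 82/3 + (1/9)·195 = 49.

Buyers pay $38; sellers receive $49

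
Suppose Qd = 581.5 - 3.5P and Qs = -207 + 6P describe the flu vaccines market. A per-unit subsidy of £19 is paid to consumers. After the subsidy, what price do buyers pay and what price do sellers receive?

Buyers pay £71; sellers receive £90

Pre-subsidy: 581.5 - 3.5P = -207 + 6P gives P* = 83, Q* = 291.
With the rebate, buyers effectively pay Pb = Ps − 19, where Ps is the price sellers receive.
Demand in terms of Ps becomes Qd = 581.5 − 3.5(Ps − 19) = 648 - 3.5Ps. Setting this equal to supply: 648 - 3.5Ps = -207 + 6Ps, so Ps = 90.
Buyers pay Pb = 90 − 19 = 71; Q' = -207 + 6·90 = 333.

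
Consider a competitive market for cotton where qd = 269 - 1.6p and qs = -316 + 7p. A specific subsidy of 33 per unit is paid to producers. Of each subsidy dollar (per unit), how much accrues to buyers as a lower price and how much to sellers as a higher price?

Buyers gain 1155/43 per unit; sellers gain 264/43 per unit

Pre-subsidy: 269 - 1.6p = -316 + 7p gives p* = 2925/43, q* = 6887/43.
With the subsidy, sellers receive ps = pb + 33 for each unit, where pb is the price buyers pay.
Supply in terms of pb becomes qs = -316 + 7(pb + 33) = -85 + 7pb. Setting this equal to demand: 269 - 1.6pb = -85 + 7pb, so pb = 1770/43.
Sellers receive ps = 1770/43 + 33 = 3189/43; q' = 269 − 1.6·(1770/43) = 8735/43.
Buyers' price falls by p* − pb = 2925/43 − 1770/43 = 1155/43; sellers' price rises by ps − p* = 3189/43 − 2925/43 = 264/43.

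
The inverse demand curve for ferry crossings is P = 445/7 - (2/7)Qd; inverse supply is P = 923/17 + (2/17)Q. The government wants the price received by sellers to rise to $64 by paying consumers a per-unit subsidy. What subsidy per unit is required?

At a seller price of 64, quantity supplied is -461.5 + 8.5·64 = 82.5.
Buyers absorb 82.5 only when they pay Pb = 445/7 − (2/7)·82.5 = 40.
s = Ps − Pb = 64 − 40 = 24.

Required subsidy s = $24 per unit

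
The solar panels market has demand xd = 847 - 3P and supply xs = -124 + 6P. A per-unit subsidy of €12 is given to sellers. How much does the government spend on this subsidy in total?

Government cost = €6568

Pre-subsidy: 847 - 3P = -124 + 6P gives P* = 971/9, x* = 1570/3.
With the subsidy, sellers receive Ps = Pb + 12 for each unit, where Pb is the price buyers pay.
Supply in terms of Pb becomes xs = -124 + 6(Pb + 12) = -52 + 6Pb. Setting this equal to demand: 847 - 3Pb = -52 + 6Pb, so Pb = 899/9.
Sellers receive Ps = 899/9 + 12 = 1007/9; x' = 847 − 3·(899/9) = 1642/3.
Government outlay = subsidy × quantity = 12 × 1642/3 = 6568.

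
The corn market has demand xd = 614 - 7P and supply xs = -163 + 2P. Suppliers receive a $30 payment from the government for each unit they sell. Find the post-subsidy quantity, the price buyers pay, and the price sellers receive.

x' = 169/3; buyers pay 239/3; sellers receive 329/3

Pre-subsidy: 614 - 7P = -163 + 2P gives P* = 259/3, x* = 29/3.
With the subsidy, sellers receive Ps = Pb + 30 for each unit, where Pb is the price buyers pay.
Supply in terms of Pb becomes xs = -163 + 2(Pb + 30) = -103 + 2Pb. Setting this equal to demand: 614 - 7Pb = -103 + 2Pb, so Pb = 239/3.
Sellers receive Ps = 239/3 + 30 = 329/3; x' = 614 − 7·(239/3) = 169/3.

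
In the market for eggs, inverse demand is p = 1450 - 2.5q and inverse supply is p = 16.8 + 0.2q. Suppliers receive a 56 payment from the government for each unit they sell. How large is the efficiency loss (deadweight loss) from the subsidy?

Pre-subsidy: 1450 - 2.5q = 16.8 + 0.2q gives q* = 14332/27 and p* = 3320/27.
With the subsidy, sellers receive ps = pb + 56 for each unit, where pb is the price buyers pay.
On the curves, pb = 1450 - 2.5q and ps = 16.8 + 0.2q; the wedge ps − pb = 56 gives 16.8 + 0.2q − (1450 - 2.5q) = 56, so q' = 4964/9.
Then pb = 1450 − 2.5·(4964/9) = 640/9 and ps = 16.8 + 0.2·(4964/9) = 1144/9.
The subsidy expands output by 4964/9 − 14332/27 = 560/27 past the efficient level; on those units the gap between marginal cost and willingness to pay runs from 0 up to 56.
DWL = ½ × 56 × 560/27 = 15680/27.

Deadweight loss = 15680/27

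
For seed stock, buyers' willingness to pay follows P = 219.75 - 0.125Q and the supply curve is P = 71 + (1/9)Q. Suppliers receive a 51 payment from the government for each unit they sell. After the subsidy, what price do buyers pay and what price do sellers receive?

Pre-subsidy: 219.75 - 0.125Q = 71 + (1/9)Q gives Q* = 630 and P* = 141.
With the subsidy, sellers receive Ps = Pb + 51 for each unit, where Pb is the price buyers pay.
On the curves, Pb = 219.75 - 0.125Q and Ps = 71 + (1/9)Q; the wedge Ps − Pb = 51 gives 71 + (1/9)Q − (219.75 - 0.125Q) = 51, so Q' = 846.
Then Pb = 219.75 − 0.125·846 = 114 and Ps = 71 + (1/9)·846 = 165.

Buyers pay 114; sellers receive 165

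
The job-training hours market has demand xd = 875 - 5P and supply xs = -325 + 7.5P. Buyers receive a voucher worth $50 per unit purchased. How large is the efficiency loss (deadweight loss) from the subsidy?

Deadweight loss = $3750

Pre-subsidy: 875 - 5P = -325 + 7.5P gives P* = 96, x* = 395.
With the rebate, buyers effectively pay Pb = Ps − 50, where Ps is the price sellers receive.
Demand in terms of Ps becomes xd = 875 − 5(Ps − 50) = 1125 - 5Ps. Setting this equal to supply: 1125 - 5Ps = -325 + 7.5Ps, so Ps = 116.
Buyers pay Pb = 116 − 50 = 66; x' = -325 + 7.5·116 = 545.
The subsidy expands output by 545 − 395 = 150 past the efficient level; on those units the gap between marginal cost and willingness to pay runs from 0 up to 50.
DWL = ½ × 50 × 150 = 3750.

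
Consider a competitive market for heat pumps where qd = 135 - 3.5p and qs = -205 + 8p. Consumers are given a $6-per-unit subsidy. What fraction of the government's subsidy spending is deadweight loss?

Pre-subsidy: 135 - 3.5p = -205 + 8p gives p* = 680/23, q* = 725/23.
With the rebate, buyers effectively pay pb = ps − 6, where ps is the price sellers receive.
Demand in terms of ps becomes qd = 135 − 3.5(ps − 6) = 156 - 3.5ps. Setting this equal to supply: 156 - 3.5ps = -205 + 8ps, so ps = 722/23.
Buyers pay pb = 722/23 − 6 = 584/23; q' = -205 + 8·(722/23) = 1061/23.
ΔCS = ½(725/23 + 1061/23)(680/23 − 584/23) = 85728/529; ΔPS = ½(725/23 + 1061/23)(722/23 − 680/23) = 37506/529.
Government spending = 6 × 1061/23 = 6366/23.
DWL = ½ × 6 × (1061/23 − 725/23) = 1008/23; fraction = (1008/23) / (6366/23) = 168/1061.

DWL / government spending = 168/1061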